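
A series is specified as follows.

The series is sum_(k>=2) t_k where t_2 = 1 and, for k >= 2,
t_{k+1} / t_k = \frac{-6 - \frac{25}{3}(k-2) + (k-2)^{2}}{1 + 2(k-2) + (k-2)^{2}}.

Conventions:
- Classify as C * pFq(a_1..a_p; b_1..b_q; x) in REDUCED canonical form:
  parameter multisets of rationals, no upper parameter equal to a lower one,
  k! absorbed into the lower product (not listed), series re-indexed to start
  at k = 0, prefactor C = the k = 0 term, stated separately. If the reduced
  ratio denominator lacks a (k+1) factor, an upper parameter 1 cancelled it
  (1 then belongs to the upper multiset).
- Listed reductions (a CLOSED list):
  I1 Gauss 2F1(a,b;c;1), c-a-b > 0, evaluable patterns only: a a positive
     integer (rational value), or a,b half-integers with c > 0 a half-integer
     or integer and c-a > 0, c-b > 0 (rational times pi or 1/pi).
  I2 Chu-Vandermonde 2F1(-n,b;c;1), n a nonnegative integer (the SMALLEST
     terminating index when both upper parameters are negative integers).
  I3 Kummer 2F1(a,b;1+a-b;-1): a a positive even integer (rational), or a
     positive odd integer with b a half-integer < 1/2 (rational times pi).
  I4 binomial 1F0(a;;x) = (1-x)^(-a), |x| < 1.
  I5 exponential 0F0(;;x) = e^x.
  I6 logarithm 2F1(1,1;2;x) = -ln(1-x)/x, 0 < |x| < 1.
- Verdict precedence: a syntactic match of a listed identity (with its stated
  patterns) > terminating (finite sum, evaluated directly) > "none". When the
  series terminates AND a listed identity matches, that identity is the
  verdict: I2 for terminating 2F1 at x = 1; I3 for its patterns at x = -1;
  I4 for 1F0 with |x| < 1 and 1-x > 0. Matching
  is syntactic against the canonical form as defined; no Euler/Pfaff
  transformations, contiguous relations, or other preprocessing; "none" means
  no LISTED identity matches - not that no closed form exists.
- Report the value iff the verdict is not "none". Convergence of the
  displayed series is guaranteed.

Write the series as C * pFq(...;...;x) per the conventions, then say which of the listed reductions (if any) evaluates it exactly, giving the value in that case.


First insight: x = 1 and the expanded ratio factors over Q; prefactor 1, roots give parameters.
Step ratio: r(k) = 1 * (k-9) (k+\frac{2}{3}) / [(k+1) (k+1)] - rational; roots negated = parameters, x = 1, C = 1.

This is 1 * 2F1(-9, \frac{2}{3}; 1; 1) in reduced canonical form. Verdict: the Chu-Vandermonde identity I2 matches (terminating 2F1 at x = 1 with n = 9, b = 2/3, c = 1). Value: \frac{135850}{1594323}.


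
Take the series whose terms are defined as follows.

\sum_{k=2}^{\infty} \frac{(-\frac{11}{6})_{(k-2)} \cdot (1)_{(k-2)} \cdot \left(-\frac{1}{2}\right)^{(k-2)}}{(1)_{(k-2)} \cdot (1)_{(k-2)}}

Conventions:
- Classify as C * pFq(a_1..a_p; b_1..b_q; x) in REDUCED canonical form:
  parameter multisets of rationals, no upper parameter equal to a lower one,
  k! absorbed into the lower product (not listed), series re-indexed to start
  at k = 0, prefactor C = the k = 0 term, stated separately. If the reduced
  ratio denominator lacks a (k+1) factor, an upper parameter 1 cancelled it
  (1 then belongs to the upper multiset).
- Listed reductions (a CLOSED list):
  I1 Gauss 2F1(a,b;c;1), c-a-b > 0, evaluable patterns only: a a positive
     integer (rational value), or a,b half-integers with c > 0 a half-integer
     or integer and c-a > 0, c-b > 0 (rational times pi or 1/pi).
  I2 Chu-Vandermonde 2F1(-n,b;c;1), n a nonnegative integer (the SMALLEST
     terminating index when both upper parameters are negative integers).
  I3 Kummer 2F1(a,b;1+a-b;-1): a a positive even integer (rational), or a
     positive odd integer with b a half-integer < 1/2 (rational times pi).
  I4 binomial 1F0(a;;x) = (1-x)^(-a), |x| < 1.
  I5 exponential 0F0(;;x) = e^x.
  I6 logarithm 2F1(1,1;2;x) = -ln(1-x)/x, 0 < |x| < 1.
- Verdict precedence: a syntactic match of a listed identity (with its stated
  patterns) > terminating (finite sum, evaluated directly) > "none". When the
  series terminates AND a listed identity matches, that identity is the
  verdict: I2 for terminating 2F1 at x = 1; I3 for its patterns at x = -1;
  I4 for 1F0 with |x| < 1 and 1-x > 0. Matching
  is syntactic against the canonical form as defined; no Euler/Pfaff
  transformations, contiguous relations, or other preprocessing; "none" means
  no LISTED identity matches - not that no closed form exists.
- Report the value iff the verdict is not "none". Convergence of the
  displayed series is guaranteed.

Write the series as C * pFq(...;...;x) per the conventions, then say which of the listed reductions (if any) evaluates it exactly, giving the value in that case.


With C = 1: the canonical form is 1F0(-\frac{11}{6}; -; -\frac{1}{2}). Verdict: the I4 binomial reduction matches (the 1F0 binomial series: exponent 11/6, x = -\frac{1}{2}). Value: \left(\frac{3}{2}\right)^{\frac{11}{6}}.

First insight: t_0 = 1 here, and the parameter 1 appears in both the upper and lower lists and cancels.
Ratio: r(k) = -\frac{1}{2} * (k-\frac{11}{6}) / [(k+1)] ; factor over Q: parameters, x = -\frac{1}{2}, and C = 1.


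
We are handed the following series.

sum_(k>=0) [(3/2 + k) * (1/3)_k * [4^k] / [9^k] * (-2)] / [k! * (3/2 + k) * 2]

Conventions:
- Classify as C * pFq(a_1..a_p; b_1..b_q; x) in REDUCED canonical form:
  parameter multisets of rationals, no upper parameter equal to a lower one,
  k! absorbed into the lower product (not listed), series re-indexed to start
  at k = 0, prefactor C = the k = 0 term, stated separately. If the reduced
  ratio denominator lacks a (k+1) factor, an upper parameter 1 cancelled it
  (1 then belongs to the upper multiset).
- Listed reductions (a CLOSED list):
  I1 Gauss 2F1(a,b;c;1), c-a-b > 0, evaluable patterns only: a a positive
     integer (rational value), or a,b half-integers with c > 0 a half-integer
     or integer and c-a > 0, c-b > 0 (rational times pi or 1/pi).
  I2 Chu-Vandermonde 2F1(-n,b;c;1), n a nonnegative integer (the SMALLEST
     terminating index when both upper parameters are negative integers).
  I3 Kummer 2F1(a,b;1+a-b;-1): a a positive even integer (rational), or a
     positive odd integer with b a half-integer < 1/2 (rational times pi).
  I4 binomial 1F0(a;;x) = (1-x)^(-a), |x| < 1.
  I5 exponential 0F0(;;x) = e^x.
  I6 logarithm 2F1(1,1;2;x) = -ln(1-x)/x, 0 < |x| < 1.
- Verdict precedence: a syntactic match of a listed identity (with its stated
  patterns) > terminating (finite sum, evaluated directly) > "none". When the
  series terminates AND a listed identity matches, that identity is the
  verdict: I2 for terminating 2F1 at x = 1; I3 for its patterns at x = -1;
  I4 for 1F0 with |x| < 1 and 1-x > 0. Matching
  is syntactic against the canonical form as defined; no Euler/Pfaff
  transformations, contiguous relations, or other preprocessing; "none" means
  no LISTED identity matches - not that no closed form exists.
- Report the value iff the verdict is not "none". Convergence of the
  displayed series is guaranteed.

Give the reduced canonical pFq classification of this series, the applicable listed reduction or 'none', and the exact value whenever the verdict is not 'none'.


Key observation: t_0 = -1 here, and k + 3/2 divides numerator and denominator alike; C = -1 after cancelling.
Ratio: r(k) = (4/9) * (k+1/3) / [(k+1)] - rational; roots negated = parameters, x = (4/9), C = -1.

This is -1 * 1F0(1/3; -; 4/9) in reduced canonical form. Verdict: the binomial series (I4) fires (the 1F0 binomial series: exponent -1/3, x = 4/9). Hence: (-1) * (5/9)^(-1/3).


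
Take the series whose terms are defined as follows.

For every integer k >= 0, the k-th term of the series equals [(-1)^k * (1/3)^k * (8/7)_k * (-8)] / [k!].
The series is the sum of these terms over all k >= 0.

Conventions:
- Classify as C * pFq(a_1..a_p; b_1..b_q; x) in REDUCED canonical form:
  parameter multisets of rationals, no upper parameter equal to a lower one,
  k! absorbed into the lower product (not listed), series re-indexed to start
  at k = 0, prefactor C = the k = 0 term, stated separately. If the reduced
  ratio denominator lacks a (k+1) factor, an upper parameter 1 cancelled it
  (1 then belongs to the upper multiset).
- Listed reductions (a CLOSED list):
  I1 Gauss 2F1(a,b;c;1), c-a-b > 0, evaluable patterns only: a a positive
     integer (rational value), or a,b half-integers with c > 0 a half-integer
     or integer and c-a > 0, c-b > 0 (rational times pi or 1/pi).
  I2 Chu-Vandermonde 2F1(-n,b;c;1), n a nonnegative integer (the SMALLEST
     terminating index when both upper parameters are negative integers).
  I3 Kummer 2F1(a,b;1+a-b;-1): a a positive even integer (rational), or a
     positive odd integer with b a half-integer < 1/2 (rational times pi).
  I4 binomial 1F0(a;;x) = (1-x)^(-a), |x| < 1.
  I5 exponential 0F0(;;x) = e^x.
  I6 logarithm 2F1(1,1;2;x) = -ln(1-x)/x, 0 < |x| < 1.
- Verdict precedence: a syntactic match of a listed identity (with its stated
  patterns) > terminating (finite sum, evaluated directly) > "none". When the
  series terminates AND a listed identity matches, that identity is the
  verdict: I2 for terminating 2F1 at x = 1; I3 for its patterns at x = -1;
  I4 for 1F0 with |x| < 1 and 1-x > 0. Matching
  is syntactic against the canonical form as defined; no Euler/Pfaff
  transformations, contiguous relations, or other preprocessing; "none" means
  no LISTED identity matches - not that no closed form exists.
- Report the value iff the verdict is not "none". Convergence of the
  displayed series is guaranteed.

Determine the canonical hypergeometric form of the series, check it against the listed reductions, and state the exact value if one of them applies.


Reduced: x = -1/3, 1F0, upper = {8/7}, lower = {-}, C = -8. Verdict: the binomial series (I4) matches (the 1F0 binomial series: exponent -8/7, x = -1/3). Exact value: (-8) * (4/3)^(-8/7).

Key step: t_0 = -8 here, and the (-1)^k factor (C = -8, x = -1/3) folds into the argument's sign.
Step ratio: r(k) = (-1/3) * (k+8/7) / [(k+1)] - rational in k, leading ratio (-1/3); with t_0 = -8, classification follows.


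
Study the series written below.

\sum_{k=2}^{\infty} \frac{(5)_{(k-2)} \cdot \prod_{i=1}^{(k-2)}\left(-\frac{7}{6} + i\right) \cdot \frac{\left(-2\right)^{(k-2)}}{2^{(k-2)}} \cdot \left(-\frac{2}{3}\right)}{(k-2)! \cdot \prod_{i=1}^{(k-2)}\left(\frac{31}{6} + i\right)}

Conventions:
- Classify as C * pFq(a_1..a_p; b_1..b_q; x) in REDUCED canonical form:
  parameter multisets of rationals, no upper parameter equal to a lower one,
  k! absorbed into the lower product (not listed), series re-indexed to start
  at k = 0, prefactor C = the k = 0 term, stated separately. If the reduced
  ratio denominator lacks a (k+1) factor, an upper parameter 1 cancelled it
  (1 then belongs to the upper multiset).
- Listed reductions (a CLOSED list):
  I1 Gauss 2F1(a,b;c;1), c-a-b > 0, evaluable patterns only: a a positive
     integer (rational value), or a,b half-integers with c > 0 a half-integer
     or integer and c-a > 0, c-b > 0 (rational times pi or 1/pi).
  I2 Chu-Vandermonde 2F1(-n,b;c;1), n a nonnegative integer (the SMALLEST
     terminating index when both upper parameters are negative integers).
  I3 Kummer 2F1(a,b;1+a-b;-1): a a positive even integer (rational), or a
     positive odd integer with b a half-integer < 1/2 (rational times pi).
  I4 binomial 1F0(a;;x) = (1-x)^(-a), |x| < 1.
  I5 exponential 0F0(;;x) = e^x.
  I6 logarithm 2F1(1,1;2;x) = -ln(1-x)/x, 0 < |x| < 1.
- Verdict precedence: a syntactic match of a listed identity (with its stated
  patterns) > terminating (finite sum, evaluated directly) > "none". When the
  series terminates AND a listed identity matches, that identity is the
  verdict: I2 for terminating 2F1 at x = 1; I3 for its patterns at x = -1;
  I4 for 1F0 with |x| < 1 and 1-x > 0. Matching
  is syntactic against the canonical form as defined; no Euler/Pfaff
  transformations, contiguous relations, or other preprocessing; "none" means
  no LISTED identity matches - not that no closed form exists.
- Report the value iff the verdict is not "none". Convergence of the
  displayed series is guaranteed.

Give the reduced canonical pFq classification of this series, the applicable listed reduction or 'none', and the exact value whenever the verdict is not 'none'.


Canonical form: C = -\frac{2}{3} times 2F1 with upper {-\frac{1}{6}, 5}, lower {\frac{37}{6}}, x = -1. Verdict: none. Every listed pattern misses the 2F1 form at -1, upper {-\frac{1}{6}, 5}.

Key observation: t_0 being -\frac{2}{3}, the running product (C = -2/3, x = -1) telescopes to a rising factorial.
Ratio: r(k) = -1 * (k-\frac{1}{6}) (k+5) / [(k+\frac{37}{6}) (k+1)] - rational; roots negated = parameters, x = -1, C = -\frac{2}{3}.


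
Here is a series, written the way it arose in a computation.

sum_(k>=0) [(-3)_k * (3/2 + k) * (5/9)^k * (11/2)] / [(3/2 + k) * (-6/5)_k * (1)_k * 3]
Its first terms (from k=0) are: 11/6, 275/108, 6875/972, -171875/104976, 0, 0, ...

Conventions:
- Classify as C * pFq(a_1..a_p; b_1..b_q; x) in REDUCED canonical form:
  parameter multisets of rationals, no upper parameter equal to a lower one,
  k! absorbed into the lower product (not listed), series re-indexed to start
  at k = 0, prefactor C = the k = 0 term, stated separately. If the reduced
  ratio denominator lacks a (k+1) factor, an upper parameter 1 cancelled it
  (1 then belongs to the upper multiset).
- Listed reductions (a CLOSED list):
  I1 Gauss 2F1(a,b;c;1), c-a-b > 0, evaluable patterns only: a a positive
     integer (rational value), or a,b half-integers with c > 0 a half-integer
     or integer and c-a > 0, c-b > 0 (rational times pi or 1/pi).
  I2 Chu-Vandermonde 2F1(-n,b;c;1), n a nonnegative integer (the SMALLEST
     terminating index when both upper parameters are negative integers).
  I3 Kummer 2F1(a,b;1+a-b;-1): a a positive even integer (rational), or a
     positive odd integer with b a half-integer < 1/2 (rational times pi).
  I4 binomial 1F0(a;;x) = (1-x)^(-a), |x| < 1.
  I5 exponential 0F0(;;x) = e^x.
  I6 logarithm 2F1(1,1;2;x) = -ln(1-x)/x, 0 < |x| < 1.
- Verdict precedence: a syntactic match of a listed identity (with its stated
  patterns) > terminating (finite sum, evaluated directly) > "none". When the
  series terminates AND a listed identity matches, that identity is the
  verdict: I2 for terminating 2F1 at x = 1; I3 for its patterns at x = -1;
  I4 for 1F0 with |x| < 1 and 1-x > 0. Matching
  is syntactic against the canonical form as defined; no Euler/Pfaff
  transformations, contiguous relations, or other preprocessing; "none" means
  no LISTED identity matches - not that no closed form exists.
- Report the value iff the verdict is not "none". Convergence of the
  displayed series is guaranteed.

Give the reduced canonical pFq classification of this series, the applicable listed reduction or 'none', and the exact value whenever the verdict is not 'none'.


First insight: with t_0 = 11/6, the constant factors (C = 11/6, x = 5/9) combine into one prefactor.
Consecutive-term ratio: r(k) = (5/9) * (k-3) / [(k-6/5) (k+1)] - rational in k, leading ratio (5/9); with t_0 = 11/6, classification follows.

Prefactor 11/6, argument 5/9: 1F1 with upper {-3} over lower {-6/5}. Verdict: terminating at k = 3: the factor (-3)_k kills every later term; summing the 4 survivors is exact. Hence: 1030381/104976.


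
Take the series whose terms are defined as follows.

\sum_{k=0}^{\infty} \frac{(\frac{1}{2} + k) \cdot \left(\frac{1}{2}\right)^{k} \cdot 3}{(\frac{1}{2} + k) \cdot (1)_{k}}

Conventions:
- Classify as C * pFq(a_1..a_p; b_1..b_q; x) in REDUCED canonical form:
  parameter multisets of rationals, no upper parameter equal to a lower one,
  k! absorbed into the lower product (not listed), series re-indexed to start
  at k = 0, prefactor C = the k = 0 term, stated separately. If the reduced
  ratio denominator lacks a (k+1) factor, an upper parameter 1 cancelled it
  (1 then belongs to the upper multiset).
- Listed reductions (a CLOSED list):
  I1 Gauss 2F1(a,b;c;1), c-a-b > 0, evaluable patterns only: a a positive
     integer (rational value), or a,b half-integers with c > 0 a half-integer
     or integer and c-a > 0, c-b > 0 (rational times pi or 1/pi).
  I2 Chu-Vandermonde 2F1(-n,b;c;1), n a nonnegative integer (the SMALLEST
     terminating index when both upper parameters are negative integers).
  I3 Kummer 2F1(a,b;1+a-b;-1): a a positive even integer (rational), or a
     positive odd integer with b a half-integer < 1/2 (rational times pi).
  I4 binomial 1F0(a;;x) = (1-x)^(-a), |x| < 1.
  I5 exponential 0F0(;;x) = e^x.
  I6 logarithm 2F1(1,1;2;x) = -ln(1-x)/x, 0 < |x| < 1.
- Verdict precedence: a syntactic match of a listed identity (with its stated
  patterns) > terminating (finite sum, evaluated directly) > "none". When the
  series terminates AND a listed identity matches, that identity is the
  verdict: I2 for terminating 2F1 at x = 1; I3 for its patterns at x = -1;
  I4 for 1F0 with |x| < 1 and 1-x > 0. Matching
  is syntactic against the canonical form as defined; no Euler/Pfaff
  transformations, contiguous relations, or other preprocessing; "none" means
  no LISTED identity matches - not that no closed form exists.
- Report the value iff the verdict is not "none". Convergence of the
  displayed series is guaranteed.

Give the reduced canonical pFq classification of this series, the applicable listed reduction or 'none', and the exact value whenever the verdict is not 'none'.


Prefactor 3, argument \frac{1}{2}: 0F0 with upper {-} over lower {-}. Verdict at x = \frac{1}{2}: the I5 exponential reduction matches (the 0F0 exponential series at x = \frac{1}{2}). Hence: 3 \cdot e^{\frac{1}{2}}.

First insight: x = \frac{1}{2} and (1)_k (C = 3, x = 1/2) is k! itself.
Consecutive-term ratio: r(k) = \frac{1}{2} * 1 / [(k+1)] - rational; roots negated = parameters, x = \frac{1}{2}, C = 3.


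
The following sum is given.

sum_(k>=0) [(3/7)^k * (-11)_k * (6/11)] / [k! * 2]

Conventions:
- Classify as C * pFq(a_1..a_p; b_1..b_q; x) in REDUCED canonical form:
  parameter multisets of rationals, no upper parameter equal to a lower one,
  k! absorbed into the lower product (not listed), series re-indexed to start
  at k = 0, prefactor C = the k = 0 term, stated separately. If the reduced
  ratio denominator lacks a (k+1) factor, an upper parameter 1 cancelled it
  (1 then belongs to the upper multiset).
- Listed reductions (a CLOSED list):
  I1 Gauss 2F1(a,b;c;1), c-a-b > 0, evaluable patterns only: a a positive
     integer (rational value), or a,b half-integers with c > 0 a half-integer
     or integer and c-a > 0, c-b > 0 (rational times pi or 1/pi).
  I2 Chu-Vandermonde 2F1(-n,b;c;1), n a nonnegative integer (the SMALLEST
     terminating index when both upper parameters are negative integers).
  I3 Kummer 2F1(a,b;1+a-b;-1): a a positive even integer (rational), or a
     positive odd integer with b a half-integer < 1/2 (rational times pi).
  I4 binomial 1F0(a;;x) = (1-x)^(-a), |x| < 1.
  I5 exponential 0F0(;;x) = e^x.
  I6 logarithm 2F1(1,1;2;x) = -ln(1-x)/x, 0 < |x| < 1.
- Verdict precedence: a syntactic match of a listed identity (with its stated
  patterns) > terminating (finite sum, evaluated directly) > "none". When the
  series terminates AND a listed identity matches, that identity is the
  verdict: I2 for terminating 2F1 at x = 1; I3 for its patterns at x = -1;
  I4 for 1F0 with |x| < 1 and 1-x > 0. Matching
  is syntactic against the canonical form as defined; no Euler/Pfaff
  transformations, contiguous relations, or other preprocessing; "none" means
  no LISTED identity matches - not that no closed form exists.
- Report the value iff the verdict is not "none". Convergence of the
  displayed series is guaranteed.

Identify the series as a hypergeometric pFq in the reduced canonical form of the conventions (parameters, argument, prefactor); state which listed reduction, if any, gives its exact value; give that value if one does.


The series (x = 3/7) is 1F0: upper {-11}, lower {-}, prefactor 3/11. Verdict: binomial (I4) applies (the 1F0 binomial series: exponent 11, x = 3/7). Exact value: 12582912/21750594173.

Key observation: from the first term 3/11: the constant factors (C = 3/11, x = 3/7) combine into one prefactor.
Ratio: r(k) = (3/7) * (k-11) / [(k+1)] - rational in k. x = (3/7); t_0 = 3/11; negate the roots.


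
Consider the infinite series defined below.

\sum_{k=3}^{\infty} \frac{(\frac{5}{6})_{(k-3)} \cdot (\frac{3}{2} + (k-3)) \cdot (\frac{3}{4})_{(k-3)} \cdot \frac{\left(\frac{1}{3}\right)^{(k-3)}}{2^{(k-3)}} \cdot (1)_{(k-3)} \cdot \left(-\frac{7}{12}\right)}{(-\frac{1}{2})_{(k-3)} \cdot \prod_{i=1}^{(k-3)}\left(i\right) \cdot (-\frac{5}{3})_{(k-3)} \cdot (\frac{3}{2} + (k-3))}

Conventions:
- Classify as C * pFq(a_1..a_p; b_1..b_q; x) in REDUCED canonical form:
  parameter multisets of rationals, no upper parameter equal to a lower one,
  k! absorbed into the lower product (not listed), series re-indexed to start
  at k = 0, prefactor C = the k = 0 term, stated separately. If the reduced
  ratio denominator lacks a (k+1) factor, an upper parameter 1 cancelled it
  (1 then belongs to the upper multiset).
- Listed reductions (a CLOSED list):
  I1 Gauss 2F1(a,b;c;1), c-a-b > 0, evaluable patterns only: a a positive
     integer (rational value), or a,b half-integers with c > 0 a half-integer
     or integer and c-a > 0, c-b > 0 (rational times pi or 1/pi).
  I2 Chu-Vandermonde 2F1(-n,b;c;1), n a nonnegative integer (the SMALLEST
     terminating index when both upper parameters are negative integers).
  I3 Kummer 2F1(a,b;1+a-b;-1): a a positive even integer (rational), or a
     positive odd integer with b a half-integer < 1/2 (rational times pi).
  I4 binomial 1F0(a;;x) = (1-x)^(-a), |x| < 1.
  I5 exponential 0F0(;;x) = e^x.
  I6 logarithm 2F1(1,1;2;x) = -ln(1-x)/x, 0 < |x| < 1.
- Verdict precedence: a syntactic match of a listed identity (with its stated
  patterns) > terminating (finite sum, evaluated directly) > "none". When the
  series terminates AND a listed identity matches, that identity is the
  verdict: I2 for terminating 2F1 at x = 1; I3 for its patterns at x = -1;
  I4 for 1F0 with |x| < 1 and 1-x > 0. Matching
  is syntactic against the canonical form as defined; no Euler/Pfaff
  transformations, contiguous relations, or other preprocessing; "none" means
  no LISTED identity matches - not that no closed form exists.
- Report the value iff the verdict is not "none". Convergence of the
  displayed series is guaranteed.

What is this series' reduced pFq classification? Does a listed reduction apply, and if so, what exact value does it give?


The tell: t_0 = -\frac{7}{12} here, and the product of the first k integers (C = -7/12, x = 1/6) is k!.
Term ratio: r(k) = \frac{1}{6} * (k+\frac{3}{4}) (k+\frac{5}{6}) (k+1) / [(k-\frac{5}{3}) (k-\frac{1}{2}) (k+1)] - poly over poly, x = \frac{1}{6} from leading terms; C = -\frac{7}{12} at k = 0.

Reduced: x = \frac{1}{6}, 3F2, upper = {\frac{3}{4}, \frac{5}{6}, 1}, lower = {-\frac{5}{3}, -\frac{1}{2}}, C = -\frac{7}{12}. Verdict: none (x = \frac{1}{6}): each listed identity misses the multisets {\frac{3}{4}, \frac{5}{6}, 1} ; {-\frac{5}{3}, -\frac{1}{2}}.


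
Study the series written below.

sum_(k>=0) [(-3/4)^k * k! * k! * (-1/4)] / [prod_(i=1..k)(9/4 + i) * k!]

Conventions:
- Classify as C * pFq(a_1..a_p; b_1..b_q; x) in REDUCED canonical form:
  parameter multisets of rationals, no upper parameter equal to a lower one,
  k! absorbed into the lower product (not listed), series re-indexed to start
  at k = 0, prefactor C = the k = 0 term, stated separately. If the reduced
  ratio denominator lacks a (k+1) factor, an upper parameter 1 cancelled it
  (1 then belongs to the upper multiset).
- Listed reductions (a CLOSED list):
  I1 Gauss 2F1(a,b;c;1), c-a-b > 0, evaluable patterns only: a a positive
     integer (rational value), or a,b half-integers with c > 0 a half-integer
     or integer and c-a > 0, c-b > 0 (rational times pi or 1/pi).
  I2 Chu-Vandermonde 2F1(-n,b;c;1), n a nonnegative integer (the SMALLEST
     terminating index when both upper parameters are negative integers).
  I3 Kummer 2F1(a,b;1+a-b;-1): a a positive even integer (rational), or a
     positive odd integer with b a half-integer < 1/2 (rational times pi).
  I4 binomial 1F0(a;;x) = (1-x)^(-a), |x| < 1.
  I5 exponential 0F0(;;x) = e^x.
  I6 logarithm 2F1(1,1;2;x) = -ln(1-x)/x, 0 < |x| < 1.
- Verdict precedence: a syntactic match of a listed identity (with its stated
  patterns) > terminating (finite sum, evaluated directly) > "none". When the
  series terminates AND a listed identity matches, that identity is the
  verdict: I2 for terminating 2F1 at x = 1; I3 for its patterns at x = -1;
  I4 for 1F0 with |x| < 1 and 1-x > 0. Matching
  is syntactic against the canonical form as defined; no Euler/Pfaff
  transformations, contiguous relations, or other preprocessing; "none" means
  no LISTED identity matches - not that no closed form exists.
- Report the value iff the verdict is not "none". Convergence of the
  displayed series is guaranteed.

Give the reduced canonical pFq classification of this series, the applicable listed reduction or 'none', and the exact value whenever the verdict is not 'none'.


Classification (C = -1/4): 2F1 with upper {1, 1}, lower {13/4}, argument x = -3/4. Verdict: none (x = -3/4): each listed identity misses the multisets {1, 1} ; {13/4}.

Structural cue: with t_0 = -1/4, the lower running product (C = -1/4) is a rising factorial.
Term ratio: r(k) = (-3/4) * (k+1) (k+1) / [(k+13/4) (k+1)] - rational in k. x = (-3/4); t_0 = -1/4; negate the roots.


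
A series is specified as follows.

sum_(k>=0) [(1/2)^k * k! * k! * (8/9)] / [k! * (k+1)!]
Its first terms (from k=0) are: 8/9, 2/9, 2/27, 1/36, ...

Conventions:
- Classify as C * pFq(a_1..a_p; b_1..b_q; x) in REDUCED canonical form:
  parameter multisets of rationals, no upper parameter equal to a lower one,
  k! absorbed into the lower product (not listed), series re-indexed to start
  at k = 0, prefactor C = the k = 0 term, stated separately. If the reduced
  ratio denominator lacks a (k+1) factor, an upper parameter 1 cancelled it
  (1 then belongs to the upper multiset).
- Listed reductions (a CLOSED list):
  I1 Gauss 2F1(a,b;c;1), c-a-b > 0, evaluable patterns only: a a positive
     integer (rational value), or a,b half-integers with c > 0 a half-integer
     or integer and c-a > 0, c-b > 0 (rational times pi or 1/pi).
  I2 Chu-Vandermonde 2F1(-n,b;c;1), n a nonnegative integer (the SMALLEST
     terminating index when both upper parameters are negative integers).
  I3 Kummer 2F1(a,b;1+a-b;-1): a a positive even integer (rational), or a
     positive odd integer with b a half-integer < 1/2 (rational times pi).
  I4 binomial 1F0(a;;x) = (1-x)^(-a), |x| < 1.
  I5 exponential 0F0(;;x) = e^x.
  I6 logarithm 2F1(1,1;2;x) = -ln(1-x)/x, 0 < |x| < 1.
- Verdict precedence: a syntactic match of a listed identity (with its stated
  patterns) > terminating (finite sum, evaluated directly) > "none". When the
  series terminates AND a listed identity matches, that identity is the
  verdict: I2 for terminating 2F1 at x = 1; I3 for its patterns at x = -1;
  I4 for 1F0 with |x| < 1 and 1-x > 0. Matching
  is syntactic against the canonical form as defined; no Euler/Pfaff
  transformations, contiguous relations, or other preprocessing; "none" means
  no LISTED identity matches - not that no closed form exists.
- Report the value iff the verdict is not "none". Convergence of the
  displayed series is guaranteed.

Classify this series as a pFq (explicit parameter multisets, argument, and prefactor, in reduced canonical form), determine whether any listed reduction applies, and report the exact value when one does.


Classification (C = 8/9): 2F1 with upper {1, 1}, lower {2}, argument x = 1/2. Verdict: the I6 logarithm reduction fires (the logarithm: parameters (1,1;2), x = 1/2). Its exact value is (-16/9) * ln(1/2).

Key step: t_0 = 8/9 here, and the factorial ratio (prefactor 8/9) (k+a-1)!/(a-1)! is a rising factorial (a)_k.
Term ratio: r(k) = (1/2) * (k+1) (k+1) / [(k+2) (k+1)] ; factor over Q: parameters, x = (1/2), and C = 8/9.


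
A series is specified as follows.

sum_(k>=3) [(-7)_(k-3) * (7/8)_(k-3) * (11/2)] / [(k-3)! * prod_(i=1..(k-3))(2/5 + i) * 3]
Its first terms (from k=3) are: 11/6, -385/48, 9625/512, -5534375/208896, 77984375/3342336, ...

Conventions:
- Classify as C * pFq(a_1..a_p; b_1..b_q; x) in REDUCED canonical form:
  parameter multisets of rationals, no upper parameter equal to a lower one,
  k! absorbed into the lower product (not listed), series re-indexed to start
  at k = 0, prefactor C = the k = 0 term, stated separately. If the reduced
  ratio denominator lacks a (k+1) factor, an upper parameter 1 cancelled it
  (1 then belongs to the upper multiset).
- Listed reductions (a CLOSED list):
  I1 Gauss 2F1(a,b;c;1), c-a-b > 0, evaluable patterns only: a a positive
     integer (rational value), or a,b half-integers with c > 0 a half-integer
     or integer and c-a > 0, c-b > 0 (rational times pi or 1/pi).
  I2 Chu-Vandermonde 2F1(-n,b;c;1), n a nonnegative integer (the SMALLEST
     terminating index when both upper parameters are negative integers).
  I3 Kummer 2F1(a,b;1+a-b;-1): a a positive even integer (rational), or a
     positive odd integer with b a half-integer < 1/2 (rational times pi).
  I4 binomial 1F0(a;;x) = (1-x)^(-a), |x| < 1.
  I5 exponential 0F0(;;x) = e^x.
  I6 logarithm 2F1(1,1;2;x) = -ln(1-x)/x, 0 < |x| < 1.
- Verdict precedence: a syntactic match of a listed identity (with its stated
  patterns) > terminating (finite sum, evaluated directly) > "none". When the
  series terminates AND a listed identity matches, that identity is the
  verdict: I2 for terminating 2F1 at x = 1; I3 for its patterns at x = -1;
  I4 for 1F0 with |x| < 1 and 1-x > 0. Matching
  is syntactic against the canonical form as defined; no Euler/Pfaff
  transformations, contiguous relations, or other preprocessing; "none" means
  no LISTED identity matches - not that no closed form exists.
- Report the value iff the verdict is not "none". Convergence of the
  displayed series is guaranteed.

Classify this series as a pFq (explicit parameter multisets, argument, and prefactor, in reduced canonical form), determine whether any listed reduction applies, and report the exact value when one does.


This is 11/6 * 2F1(-7, 7/8; 7/5; 1) in reduced canonical form. Verdict at x = 1: the Chu-Vandermonde identity I2 matches (terminating 2F1 at x = 1 with n = 7, b = 7/8, c = 7/5). Hence: 19759183379/119185342464.

First insight: from the first term 11/6: the lower running product (C = 11/6) is a rising factorial.
Ratio: r(k) = 1 * (k-7) (k+7/8) / [(k+7/5) (k+1)] ; factor over Q: parameters, x = 1, and C = 11/6.


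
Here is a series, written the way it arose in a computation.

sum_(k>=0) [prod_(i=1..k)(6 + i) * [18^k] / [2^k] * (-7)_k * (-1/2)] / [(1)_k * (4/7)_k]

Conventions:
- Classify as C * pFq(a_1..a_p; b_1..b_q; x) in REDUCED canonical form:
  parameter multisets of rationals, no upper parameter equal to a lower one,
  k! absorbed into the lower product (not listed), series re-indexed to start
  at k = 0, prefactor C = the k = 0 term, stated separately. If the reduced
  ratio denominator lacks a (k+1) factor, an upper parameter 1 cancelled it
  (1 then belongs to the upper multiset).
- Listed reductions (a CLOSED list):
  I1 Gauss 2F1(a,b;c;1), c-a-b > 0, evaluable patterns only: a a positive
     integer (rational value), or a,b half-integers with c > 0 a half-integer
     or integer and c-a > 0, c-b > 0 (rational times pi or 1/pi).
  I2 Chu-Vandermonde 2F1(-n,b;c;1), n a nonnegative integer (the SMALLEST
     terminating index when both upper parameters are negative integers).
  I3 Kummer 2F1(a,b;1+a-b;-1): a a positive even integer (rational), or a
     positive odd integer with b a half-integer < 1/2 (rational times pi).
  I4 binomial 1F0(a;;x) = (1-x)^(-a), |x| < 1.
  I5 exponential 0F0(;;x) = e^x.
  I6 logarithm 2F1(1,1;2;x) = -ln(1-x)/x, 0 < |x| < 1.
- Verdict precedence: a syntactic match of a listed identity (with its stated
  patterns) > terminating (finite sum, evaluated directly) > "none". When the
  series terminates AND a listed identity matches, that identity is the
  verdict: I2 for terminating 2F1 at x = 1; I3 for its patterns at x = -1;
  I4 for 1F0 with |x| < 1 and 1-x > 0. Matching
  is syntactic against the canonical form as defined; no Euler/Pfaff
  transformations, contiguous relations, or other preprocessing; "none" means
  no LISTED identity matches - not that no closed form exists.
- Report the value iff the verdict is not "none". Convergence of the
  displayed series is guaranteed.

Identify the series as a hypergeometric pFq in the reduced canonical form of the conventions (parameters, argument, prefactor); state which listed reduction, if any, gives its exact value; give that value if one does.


This is -1/2 * 2F1(-7, 7; 4/7; 9) in reduced canonical form. Verdict: terminating. With -7 upstairs the series is a 8-term polynomial sum; evaluated term by term. Exact value: 5229760214459371/526240.

Key step: x = 9 and the running product (prefactor -1/2) telescopes to a rising factorial.
Adjacent-term ratio: r(k) = 9 * (k-7) (k+7) / [(k+4/7) (k+1)] ; factor over Q: parameters, x = 9, and C = -1/2.


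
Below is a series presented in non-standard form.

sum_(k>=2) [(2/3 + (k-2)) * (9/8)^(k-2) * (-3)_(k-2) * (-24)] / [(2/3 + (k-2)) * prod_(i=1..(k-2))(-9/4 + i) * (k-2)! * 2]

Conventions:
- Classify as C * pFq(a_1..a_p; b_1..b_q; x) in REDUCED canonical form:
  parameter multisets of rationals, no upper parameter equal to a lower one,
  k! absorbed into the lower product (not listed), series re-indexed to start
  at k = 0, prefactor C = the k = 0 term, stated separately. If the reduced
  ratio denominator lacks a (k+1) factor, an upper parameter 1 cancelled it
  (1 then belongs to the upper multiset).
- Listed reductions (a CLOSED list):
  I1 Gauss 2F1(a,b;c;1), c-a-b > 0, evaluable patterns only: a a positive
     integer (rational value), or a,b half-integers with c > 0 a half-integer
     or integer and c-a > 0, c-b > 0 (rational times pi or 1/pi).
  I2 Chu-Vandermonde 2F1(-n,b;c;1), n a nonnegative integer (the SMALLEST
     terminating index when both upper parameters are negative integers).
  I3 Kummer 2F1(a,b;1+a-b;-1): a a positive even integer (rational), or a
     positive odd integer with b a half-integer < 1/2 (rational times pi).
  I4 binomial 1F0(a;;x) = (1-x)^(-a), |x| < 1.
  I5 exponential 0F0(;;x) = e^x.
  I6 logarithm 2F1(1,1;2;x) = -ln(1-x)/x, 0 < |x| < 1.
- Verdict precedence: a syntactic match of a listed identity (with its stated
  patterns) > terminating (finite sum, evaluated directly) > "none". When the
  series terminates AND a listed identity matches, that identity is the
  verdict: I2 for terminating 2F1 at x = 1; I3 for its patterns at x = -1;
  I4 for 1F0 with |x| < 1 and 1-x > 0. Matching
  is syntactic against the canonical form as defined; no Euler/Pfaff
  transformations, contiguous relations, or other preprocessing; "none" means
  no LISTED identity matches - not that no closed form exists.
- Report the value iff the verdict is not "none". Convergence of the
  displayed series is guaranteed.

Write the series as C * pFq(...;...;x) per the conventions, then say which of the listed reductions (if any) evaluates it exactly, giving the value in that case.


Classification (C = -12): 1F1 with upper {-3}, lower {-5/4}, argument x = 9/8. Verdict: terminating. (-3)_k vanishes past k = 3, leaving a 4-term sum, computed directly. Hence: -1173/10.

Key step: with t_0 = -12, the constant factors (prefactor -12) combine into one prefactor.
Consecutive-term ratio: r(k) = (9/8) * (k-3) / [(k-5/4) (k+1)] - rational in k, leading ratio (9/8); with t_0 = -12, classification follows.


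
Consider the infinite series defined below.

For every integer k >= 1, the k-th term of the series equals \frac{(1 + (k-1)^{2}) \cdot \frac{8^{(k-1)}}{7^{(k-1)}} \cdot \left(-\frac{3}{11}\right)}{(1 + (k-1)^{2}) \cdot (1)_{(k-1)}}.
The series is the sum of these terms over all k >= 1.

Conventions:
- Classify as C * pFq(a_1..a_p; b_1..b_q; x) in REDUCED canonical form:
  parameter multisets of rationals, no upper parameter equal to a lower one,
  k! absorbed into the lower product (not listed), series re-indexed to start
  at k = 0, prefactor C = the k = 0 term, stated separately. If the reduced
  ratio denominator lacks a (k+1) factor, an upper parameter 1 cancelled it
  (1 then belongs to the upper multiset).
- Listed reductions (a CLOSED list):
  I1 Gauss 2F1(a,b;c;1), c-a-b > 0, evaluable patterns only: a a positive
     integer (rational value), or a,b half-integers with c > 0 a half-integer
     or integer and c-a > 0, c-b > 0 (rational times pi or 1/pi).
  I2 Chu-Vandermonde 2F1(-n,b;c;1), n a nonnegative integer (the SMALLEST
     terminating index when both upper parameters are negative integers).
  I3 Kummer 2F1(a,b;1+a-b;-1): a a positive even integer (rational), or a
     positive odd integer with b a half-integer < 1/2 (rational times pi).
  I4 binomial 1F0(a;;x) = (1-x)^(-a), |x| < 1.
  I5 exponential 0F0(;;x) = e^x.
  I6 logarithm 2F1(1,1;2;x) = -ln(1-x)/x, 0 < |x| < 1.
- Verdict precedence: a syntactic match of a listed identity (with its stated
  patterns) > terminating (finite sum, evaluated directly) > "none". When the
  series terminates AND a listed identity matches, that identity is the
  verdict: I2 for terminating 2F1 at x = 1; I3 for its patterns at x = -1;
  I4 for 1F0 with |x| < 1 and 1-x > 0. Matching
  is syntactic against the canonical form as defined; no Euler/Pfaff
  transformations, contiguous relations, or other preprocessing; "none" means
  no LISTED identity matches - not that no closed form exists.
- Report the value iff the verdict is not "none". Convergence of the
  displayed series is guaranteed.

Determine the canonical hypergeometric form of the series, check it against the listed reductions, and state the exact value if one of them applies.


Classification (C = -\frac{3}{11}): 0F0 with upper {-}, lower {-}, argument x = \frac{8}{7}. Verdict at x = \frac{8}{7}: the I5 exponential reduction matches (the 0F0 exponential series at x = \frac{8}{7}). Its exact value is \left(-\frac{3}{11}\right) \cdot e^{\frac{8}{7}}.

Key observation: t_0 = -\frac{3}{11} here, and the two geometric factors (C = -3/11) combine into one argument.
Term ratio: r(k) = \frac{8}{7} * 1 / [(k+1)] - rational; roots negated = parameters, x = \frac{8}{7}, C = -\frac{3}{11}.


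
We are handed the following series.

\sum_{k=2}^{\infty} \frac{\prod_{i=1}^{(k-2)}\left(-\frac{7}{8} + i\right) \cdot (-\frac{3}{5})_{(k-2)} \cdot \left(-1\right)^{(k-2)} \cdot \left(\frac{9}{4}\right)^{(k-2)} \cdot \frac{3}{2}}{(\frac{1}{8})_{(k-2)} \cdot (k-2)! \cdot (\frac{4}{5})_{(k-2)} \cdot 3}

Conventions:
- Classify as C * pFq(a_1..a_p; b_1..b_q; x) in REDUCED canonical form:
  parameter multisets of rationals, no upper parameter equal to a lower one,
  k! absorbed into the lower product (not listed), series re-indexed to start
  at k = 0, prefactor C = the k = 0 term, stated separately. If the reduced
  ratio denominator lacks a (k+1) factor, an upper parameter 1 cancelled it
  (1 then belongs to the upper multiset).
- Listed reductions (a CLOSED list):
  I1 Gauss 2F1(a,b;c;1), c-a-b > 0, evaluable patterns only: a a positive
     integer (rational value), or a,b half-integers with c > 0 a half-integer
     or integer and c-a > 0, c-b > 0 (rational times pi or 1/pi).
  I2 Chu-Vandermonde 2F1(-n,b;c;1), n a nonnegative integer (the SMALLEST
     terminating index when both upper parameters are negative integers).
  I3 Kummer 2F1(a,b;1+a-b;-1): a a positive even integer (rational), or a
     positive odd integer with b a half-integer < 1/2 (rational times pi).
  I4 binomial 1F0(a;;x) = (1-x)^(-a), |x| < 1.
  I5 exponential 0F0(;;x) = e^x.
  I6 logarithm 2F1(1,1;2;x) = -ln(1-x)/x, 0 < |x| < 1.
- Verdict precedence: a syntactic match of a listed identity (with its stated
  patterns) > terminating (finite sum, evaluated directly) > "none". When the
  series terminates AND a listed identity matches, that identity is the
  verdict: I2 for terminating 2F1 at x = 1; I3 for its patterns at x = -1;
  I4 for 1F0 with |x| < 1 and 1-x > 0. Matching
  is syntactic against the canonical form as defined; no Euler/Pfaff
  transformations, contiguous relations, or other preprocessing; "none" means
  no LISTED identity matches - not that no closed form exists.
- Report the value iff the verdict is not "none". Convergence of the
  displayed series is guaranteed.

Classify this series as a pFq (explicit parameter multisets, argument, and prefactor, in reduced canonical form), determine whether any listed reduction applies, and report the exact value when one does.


x = -\frac{9}{4} here; the reduced form reads 1F1, upper {-\frac{3}{5}}, lower {\frac{4}{5}}, C = \frac{1}{2}. Verdict: no listed reduction: x = -\frac{9}{4} and upper {-\frac{3}{5}} fail every I1-I6 pattern.

Key step: t_0 being \frac{1}{2}, the parameter 1/8 appears in both the upper and lower lists and cancels.
Term ratio: r(k) = -\frac{9}{4} * (k-\frac{3}{5}) / [(k+\frac{4}{5}) (k+1)] - rational in k. x = -\frac{9}{4}; t_0 = \frac{1}{2}; negate the roots.
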